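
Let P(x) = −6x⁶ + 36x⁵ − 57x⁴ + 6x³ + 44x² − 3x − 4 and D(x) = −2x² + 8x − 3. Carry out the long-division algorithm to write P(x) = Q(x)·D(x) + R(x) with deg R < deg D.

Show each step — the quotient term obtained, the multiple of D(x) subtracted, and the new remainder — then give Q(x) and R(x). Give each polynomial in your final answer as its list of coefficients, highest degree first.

Q = [3, -6, 0, 6, 2]; R = [-1, 2]

Step 1: lead(−6x⁶ + 36x⁵ − 57x⁴ + 6x³ + 44x² − 3x − 4) ÷ lead(D) = −6x⁶ ÷ −2x² = 3x⁴. Subtract (3x⁴)·D = −6x⁶ + 24x⁵ − 9x⁴. Remainder: 12x⁵ − 48x⁴ + 6x³ + 44x² − 3x − 4.
Step 2: lead(12x⁵ − 48x⁴ + 6x³ + 44x² − 3x − 4) ÷ lead(D) = 12x⁵ ÷ −2x² = −6x³. Subtract (−6x³)·D = 12x⁵ − 48x⁴ + 18x³. Remainder: −12x³ + 44x² − 3x − 4.
Step 3: lead(−12x³ + 44x² − 3x − 4) ÷ lead(D) = −12x³ ÷ −2x² = 6x. Subtract (6x)·D = −12x³ + 48x² − 18x. Remainder: −4x² + 15x − 4.
Step 4: lead(−4x² + 15x − 4) ÷ lead(D) = −4x² ÷ −2x² = 2. Subtract (2)·D = −4x² + 16x − 6. Remainder: −x + 2.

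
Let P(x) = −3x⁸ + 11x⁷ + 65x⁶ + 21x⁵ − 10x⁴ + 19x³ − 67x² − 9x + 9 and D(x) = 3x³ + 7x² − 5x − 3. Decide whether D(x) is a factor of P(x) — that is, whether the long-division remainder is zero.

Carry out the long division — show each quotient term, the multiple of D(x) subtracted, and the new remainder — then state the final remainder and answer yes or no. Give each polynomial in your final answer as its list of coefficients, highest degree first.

Step 1: lead(−3x⁸ + 11x⁷ + 65x⁶ + 21x⁵ − 10x⁴ + 19x³ − 67x² − 9x + 9) ÷ lead(D) = −3x⁸ ÷ 3x³ = −x⁵. Subtract (−x⁵)·D = −3x⁸ − 7x⁷ + 5x⁶ + 3x⁵. Remainder: 18x⁷ + 60x⁶ + 18x⁵ − 10x⁴ + 19x³ − 67x² − 9x + 9.
Step 2: lead(18x⁷ + 60x⁶ + 18x⁵ − 10x⁴ + 19x³ − 67x² − 9x + 9) ÷ lead(D) = 18x⁷ ÷ 3x³ = 6x⁴. Subtract (6x⁴)·D = 18x⁷ + 42x⁶ − 30x⁵ − 18x⁴. Remainder: 18x⁶ + 48x⁵ + 8x⁴ + 19x³ − 67x² − 9x + 9.
Step 3: lead(18x⁶ + 48x⁵ + 8x⁴ + 19x³ − 67x² − 9x + 9) ÷ lead(D) = 18x⁶ ÷ 3x³ = 6x³. Subtract (6x³)·D = 18x⁶ + 42x⁵ − 30x⁴ − 18x³. Remainder: 6x⁵ + 38x⁴ + 37x³ − 67x² − 9x + 9.
Step 4: lead(6x⁵ + 38x⁴ + 37x³ − 67x² − 9x + 9) ÷ lead(D) = 6x⁵ ÷ 3x³ = 2x². Subtract (2x²)·D = 6x⁵ + 14x⁴ − 10x³ − 6x². Remainder: 24x⁴ + 47x³ − 61x² − 9x + 9.
Step 5: lead(24x⁴ + 47x³ − 61x² − 9x + 9) ÷ lead(D) = 24x⁴ ÷ 3x³ = 8x. Subtract (8x)·D = 24x⁴ + 56x³ − 40x² − 24x. Remainder: −9x³ − 21x² + 15x + 9.
Step 6: lead(−9x³ − 21x² + 15x + 9) ÷ lead(D) = −9x³ ÷ 3x³ = −3. Subtract (−3)·D = −9x³ − 21x² + 15x + 9. Remainder: 0.

R = [0], so D(x) is a factor of P(x). yes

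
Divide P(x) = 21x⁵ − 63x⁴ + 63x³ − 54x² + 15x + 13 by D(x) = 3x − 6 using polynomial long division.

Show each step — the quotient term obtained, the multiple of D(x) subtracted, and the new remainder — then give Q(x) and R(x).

Q(x) = 7x⁴ − 7x³ + 7x² − 4x − 3; R(x) = −5

Step 1: lead(21x⁵ − 63x⁴ + 63x³ − 54x² + 15x + 13) ÷ lead(D) = 21x⁵ ÷ 3x = 7x⁴. Subtract (7x⁴)·D = 21x⁵ − 42x⁴. Remainder: −21x⁴ + 63x³ − 54x² + 15x + 13.
Step 2: lead(−21x⁴ + 63x³ − 54x² + 15x + 13) ÷ lead(D) = −21x⁴ ÷ 3x = −7x³. Subtract (−7x³)·D = −21x⁴ + 42x³. Remainder: 21x³ − 54x² + 15x + 13.
Step 3: lead(21x³ − 54x² + 15x + 13) ÷ lead(D) = 21x³ ÷ 3x = 7x². Subtract (7x²)·D = 21x³ − 42x². Remainder: −12x² + 15x + 13.
Step 4: lead(−12x² + 15x + 13) ÷ lead(D) = −12x² ÷ 3x = −4x. Subtract (−4x)·D = −12x² + 24x. Remainder: −9x + 13.
Step 5: lead(−9x + 13) ÷ lead(D) = −9x ÷ 3x = −3. Subtract (−3)·D = −9x + 18. Remainder: −5.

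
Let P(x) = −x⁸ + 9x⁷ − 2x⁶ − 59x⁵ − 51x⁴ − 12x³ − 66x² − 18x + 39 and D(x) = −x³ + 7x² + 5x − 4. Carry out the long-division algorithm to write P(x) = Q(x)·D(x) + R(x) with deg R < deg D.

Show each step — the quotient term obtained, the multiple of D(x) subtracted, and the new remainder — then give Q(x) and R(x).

Q(x) = x⁵ − 2x⁴ − 7x³ − 4x² − 4x − 8; R(x) = −6x² + 6x + 7

Step 1: lead(−x⁸ + 9x⁷ − 2x⁶ − 59x⁵ − 51x⁴ − 12x³ − 66x² − 18x + 39) ÷ lead(D) = −x⁸ ÷ −x³ = x⁵. Subtract (x⁵)·D = −x⁸ + 7x⁷ + 5x⁶ − 4x⁵. Remainder: 2x⁷ − 7x⁶ − 55x⁵ − 51x⁴ − 12x³ − 66x² − 18x + 39.
Step 2: lead(2x⁷ − 7x⁶ − 55x⁵ − 51x⁴ − 12x³ − 66x² − 18x + 39) ÷ lead(D) = 2x⁷ ÷ −x³ = −2x⁴. Subtract (−2x⁴)·D = 2x⁷ − 14x⁶ − 10x⁵ + 8x⁴. Remainder: 7x⁶ − 45x⁵ − 59x⁴ − 12x³ − 66x² − 18x + 39.
Step 3: lead(7x⁶ − 45x⁵ − 59x⁴ − 12x³ − 66x² − 18x + 39) ÷ lead(D) = 7x⁶ ÷ −x³ = −7x³. Subtract (−7x³)·D = 7x⁶ − 49x⁵ − 35x⁴ + 28x³. Remainder: 4x⁵ − 24x⁴ − 40x³ − 66x² − 18x + 39.
Step 4: lead(4x⁵ − 24x⁴ − 40x³ − 66x² − 18x + 39) ÷ lead(D) = 4x⁵ ÷ −x³ = −4x². Subtract (−4x²)·D = 4x⁵ − 28x⁴ − 20x³ + 16x². Remainder: 4x⁴ − 20x³ − 82x² − 18x + 39.
Step 5: lead(4x⁴ − 20x³ − 82x² − 18x + 39) ÷ lead(D) = 4x⁴ ÷ −x³ = −4x. Subtract (−4x)·D = 4x⁴ − 28x³ − 20x² + 16x. Remainder: 8x³ − 62x² − 34x + 39.
Step 6: lead(8x³ − 62x² − 34x + 39) ÷ lead(D) = 8x³ ÷ −x³ = −8. Subtract (−8)·D = 8x³ − 56x² − 40x + 32. Remainder: −6x² + 6x + 7.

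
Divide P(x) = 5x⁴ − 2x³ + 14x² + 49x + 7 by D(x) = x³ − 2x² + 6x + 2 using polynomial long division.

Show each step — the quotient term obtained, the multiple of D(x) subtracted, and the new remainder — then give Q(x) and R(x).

Step 1: lead(5x⁴ − 2x³ + 14x² + 49x + 7) ÷ lead(D) = 5x⁴ ÷ x³ = 5x. Subtract (5x)·D = 5x⁴ − 10x³ + 30x² + 10x. Remainder: 8x³ − 16x² + 39x + 7.
Step 2: lead(8x³ − 16x² + 39x + 7) ÷ lead(D) = 8x³ ÷ x³ = 8. Subtract (8)·D = 8x³ − 16x² + 48x + 16. Remainder: −9x − 9.

Q(x) = 5x + 8; R(x) = −9x − 9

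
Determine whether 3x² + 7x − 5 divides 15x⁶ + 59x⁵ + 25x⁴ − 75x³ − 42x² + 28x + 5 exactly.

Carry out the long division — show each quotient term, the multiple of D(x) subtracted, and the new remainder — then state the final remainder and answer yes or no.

Step 1: lead(15x⁶ + 59x⁵ + 25x⁴ − 75x³ − 42x² + 28x + 5) ÷ lead(D) = 15x⁶ ÷ 3x² = 5x⁴. Subtract (5x⁴)·D = 15x⁶ + 35x⁵ − 25x⁴. Remainder: 24x⁵ + 50x⁴ − 75x³ − 42x² + 28x + 5.
Step 2: lead(24x⁵ + 50x⁴ − 75x³ − 42x² + 28x + 5) ÷ lead(D) = 24x⁵ ÷ 3x² = 8x³. Subtract (8x³)·D = 24x⁵ + 56x⁴ − 40x³. Remainder: −6x⁴ − 35x³ − 42x² + 28x + 5.
Step 3: lead(−6x⁴ − 35x³ − 42x² + 28x + 5) ÷ lead(D) = −6x⁴ ÷ 3x² = −2x². Subtract (−2x²)·D = −6x⁴ − 14x³ + 10x². Remainder: −21x³ − 52x² + 28x + 5.
Step 4: lead(−21x³ − 52x² + 28x + 5) ÷ lead(D) = −21x³ ÷ 3x² = −7x. Subtract (−7x)·D = −21x³ − 49x² + 35x. Remainder: −3x² − 7x + 5.
Step 5: lead(−3x² − 7x + 5) ÷ lead(D) = −3x² ÷ 3x² = −1. Subtract (−1)·D = −3x² − 7x + 5. Remainder: 0.

R(x) = 0, so D(x) is a factor of P(x). yes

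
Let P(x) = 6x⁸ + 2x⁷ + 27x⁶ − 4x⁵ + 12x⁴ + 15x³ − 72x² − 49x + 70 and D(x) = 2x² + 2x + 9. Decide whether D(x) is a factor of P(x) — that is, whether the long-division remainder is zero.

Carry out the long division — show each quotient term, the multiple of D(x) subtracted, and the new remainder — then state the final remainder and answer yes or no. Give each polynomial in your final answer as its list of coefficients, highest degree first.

Step 1: lead(6x⁸ + 2x⁷ + 27x⁶ − 4x⁵ + 12x⁴ + 15x³ − 72x² − 49x + 70) ÷ lead(D) = 6x⁸ ÷ 2x² = 3x⁶. Subtract (3x⁶)·D = 6x⁸ + 6x⁷ + 27x⁶. Remainder: −4x⁷ − 4x⁵ + 12x⁴ + 15x³ − 72x² − 49x + 70.
Step 2: lead(−4x⁷ − 4x⁵ + 12x⁴ + 15x³ − 72x² − 49x + 70) ÷ lead(D) = −4x⁷ ÷ 2x² = −2x⁵. Subtract (−2x⁵)·D = −4x⁷ − 4x⁶ − 18x⁵. Remainder: 4x⁶ + 14x⁵ + 12x⁴ + 15x³ − 72x² − 49x + 70.
Step 3: lead(4x⁶ + 14x⁵ + 12x⁴ + 15x³ − 72x² − 49x + 70) ÷ lead(D) = 4x⁶ ÷ 2x² = 2x⁴. Subtract (2x⁴)·D = 4x⁶ + 4x⁵ + 18x⁴. Remainder: 10x⁵ − 6x⁴ + 15x³ − 72x² − 49x + 70.
Step 4: lead(10x⁵ − 6x⁴ + 15x³ − 72x² − 49x + 70) ÷ lead(D) = 10x⁵ ÷ 2x² = 5x³. Subtract (5x³)·D = 10x⁵ + 10x⁴ + 45x³. Remainder: −16x⁴ − 30x³ − 72x² − 49x + 70.
Step 5: lead(−16x⁴ − 30x³ − 72x² − 49x + 70) ÷ lead(D) = −16x⁴ ÷ 2x² = −8x². Subtract (−8x²)·D = −16x⁴ − 16x³ − 72x². Remainder: −14x³ − 49x + 70.
Step 6: lead(−14x³ − 49x + 70) ÷ lead(D) = −14x³ ÷ 2x² = −7x. Subtract (−7x)·D = −14x³ − 14x² − 63x. Remainder: 14x² + 14x + 70.
Step 7: lead(14x² + 14x + 70) ÷ lead(D) = 14x² ÷ 2x² = 7. Subtract (7)·D = 14x² + 14x + 63. Remainder: 7.

R = [7], so D(x) is not a factor of P(x). no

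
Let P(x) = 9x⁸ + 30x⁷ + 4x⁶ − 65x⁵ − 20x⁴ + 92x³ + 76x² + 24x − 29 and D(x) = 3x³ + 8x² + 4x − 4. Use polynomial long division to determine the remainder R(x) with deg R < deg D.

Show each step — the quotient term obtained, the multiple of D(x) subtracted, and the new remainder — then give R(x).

R(x) = 8x + 3

Step 1: lead(9x⁸ + 30x⁷ + 4x⁶ − 65x⁵ − 20x⁴ + 92x³ + 76x² + 24x − 29) ÷ lead(D) = 9x⁸ ÷ 3x³ = 3x⁵. Subtract (3x⁵)·D = 9x⁸ + 24x⁷ + 12x⁶ − 12x⁵. Remainder: 6x⁷ − 8x⁶ − 53x⁵ − 20x⁴ + 92x³ + 76x² + 24x − 29.
Step 2: lead(6x⁷ − 8x⁶ − 53x⁵ − 20x⁴ + 92x³ + 76x² + 24x − 29) ÷ lead(D) = 6x⁷ ÷ 3x³ = 2x⁴. Subtract (2x⁴)·D = 6x⁷ + 16x⁶ + 8x⁵ − 8x⁴. Remainder: −24x⁶ − 61x⁵ − 12x⁴ + 92x³ + 76x² + 24x − 29.
Step 3: lead(−24x⁶ − 61x⁵ − 12x⁴ + 92x³ + 76x² + 24x − 29) ÷ lead(D) = −24x⁶ ÷ 3x³ = −8x³. Subtract (−8x³)·D = −24x⁶ − 64x⁵ − 32x⁴ + 32x³. Remainder: 3x⁵ + 20x⁴ + 60x³ + 76x² + 24x − 29.
Step 4: lead(3x⁵ + 20x⁴ + 60x³ + 76x² + 24x − 29) ÷ lead(D) = 3x⁵ ÷ 3x³ = x². Subtract (x²)·D = 3x⁵ + 8x⁴ + 4x³ − 4x². Remainder: 12x⁴ + 56x³ + 80x² + 24x − 29.
Step 5: lead(12x⁴ + 56x³ + 80x² + 24x − 29) ÷ lead(D) = 12x⁴ ÷ 3x³ = 4x. Subtract (4x)·D = 12x⁴ + 32x³ + 16x² − 16x. Remainder: 24x³ + 64x² + 40x − 29.
Step 6: lead(24x³ + 64x² + 40x − 29) ÷ lead(D) = 24x³ ÷ 3x³ = 8. Subtract (8)·D = 24x³ + 64x² + 32x − 32. Remainder: 8x + 3.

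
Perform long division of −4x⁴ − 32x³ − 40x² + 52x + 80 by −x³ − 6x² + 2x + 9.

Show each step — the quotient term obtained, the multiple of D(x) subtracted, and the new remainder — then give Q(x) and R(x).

Step 1: lead(−4x⁴ − 32x³ − 40x² + 52x + 80) ÷ lead(D) = −4x⁴ ÷ −x³ = 4x. Subtract (4x)·D = −4x⁴ − 24x³ + 8x² + 36x. Remainder: −8x³ − 48x² + 16x + 80.
Step 2: lead(−8x³ − 48x² + 16x + 80) ÷ lead(D) = −8x³ ÷ −x³ = 8. Subtract (8)·D = −8x³ − 48x² + 16x + 72. Remainder: 8.

Q(x) = 4x + 8; R(x) = 8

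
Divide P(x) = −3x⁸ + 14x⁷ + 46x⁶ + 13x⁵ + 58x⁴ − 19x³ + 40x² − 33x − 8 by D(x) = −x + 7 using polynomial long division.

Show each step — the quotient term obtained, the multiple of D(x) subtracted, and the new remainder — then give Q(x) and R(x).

Step 1: lead(−3x⁸ + 14x⁷ + 46x⁶ + 13x⁵ + 58x⁴ − 19x³ + 40x² − 33x − 8) ÷ lead(D) = −3x⁸ ÷ −x = 3x⁷. Subtract (3x⁷)·D = −3x⁸ + 21x⁷. Remainder: −7x⁷ + 46x⁶ + 13x⁵ + 58x⁴ − 19x³ + 40x² − 33x − 8.
Step 2: lead(−7x⁷ + 46x⁶ + 13x⁵ + 58x⁴ − 19x³ + 40x² − 33x − 8) ÷ lead(D) = −7x⁷ ÷ −x = 7x⁶. Subtract (7x⁶)·D = −7x⁷ + 49x⁶. Remainder: −3x⁶ + 13x⁵ + 58x⁴ − 19x³ + 40x² − 33x − 8.
Step 3: lead(−3x⁶ + 13x⁵ + 58x⁴ − 19x³ + 40x² − 33x − 8) ÷ lead(D) = −3x⁶ ÷ −x = 3x⁵. Subtract (3x⁵)·D = −3x⁶ + 21x⁵. Remainder: −8x⁵ + 58x⁴ − 19x³ + 40x² − 33x − 8.
Step 4: lead(−8x⁵ + 58x⁴ − 19x³ + 40x² − 33x − 8) ÷ lead(D) = −8x⁵ ÷ −x = 8x⁴. Subtract (8x⁴)·D = −8x⁵ + 56x⁴. Remainder: 2x⁴ − 19x³ + 40x² − 33x − 8.
Step 5: lead(2x⁴ − 19x³ + 40x² − 33x − 8) ÷ lead(D) = 2x⁴ ÷ −x = −2x³. Subtract (−2x³)·D = 2x⁴ − 14x³. Remainder: −5x³ + 40x² − 33x − 8.
Step 6: lead(−5x³ + 40x² − 33x − 8) ÷ lead(D) = −5x³ ÷ −x = 5x². Subtract (5x²)·D = −5x³ + 35x². Remainder: 5x² − 33x − 8.
Step 7: lead(5x² − 33x − 8) ÷ lead(D) = 5x² ÷ −x = −5x. Subtract (−5x)·D = 5x² − 35x. Remainder: 2x − 8.
Step 8: lead(2x − 8) ÷ lead(D) = 2x ÷ −x = −2. Subtract (−2)·D = 2x − 14. Remainder: 6.

Q(x) = 3x⁷ + 7x⁶ + 3x⁵ + 8x⁴ − 2x³ + 5x² − 5x − 2; R(x) = 6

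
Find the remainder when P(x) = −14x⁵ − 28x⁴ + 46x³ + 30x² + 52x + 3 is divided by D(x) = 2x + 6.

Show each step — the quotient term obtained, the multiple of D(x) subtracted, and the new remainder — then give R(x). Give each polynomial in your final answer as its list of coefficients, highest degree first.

Step 1: lead(−14x⁵ − 28x⁴ + 46x³ + 30x² + 52x + 3) ÷ lead(D) = −14x⁵ ÷ 2x = −7x⁴. Subtract (−7x⁴)·D = −14x⁵ − 42x⁴. Remainder: 14x⁴ + 46x³ + 30x² + 52x + 3.
Step 2: lead(14x⁴ + 46x³ + 30x² + 52x + 3) ÷ lead(D) = 14x⁴ ÷ 2x = 7x³. Subtract (7x³)·D = 14x⁴ + 42x³. Remainder: 4x³ + 30x² + 52x + 3.
Step 3: lead(4x³ + 30x² + 52x + 3) ÷ lead(D) = 4x³ ÷ 2x = 2x². Subtract (2x²)·D = 4x³ + 12x². Remainder: 18x² + 52x + 3.
Step 4: lead(18x² + 52x + 3) ÷ lead(D) = 18x² ÷ 2x = 9x. Subtract (9x)·D = 18x² + 54x. Remainder: −2x + 3.
Step 5: lead(−2x + 3) ÷ lead(D) = −2x ÷ 2x = −1. Subtract (−1)·D = −2x − 6. Remainder: 9.

R = [9]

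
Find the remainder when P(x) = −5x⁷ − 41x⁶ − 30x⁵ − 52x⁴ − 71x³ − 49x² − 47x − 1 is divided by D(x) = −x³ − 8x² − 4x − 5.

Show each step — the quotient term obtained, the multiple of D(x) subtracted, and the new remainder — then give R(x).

Step 1: lead(−5x⁷ − 41x⁶ − 30x⁵ − 52x⁴ − 71x³ − 49x² − 47x − 1) ÷ lead(D) = −5x⁷ ÷ −x³ = 5x⁴. Subtract (5x⁴)·D = −5x⁷ − 40x⁶ − 20x⁵ − 25x⁴. Remainder: −x⁶ − 10x⁵ − 27x⁴ − 71x³ − 49x² − 47x − 1.
Step 2: lead(−x⁶ − 10x⁵ − 27x⁴ − 71x³ − 49x² − 47x − 1) ÷ lead(D) = −x⁶ ÷ −x³ = x³. Subtract (x³)·D = −x⁶ − 8x⁵ − 4x⁴ − 5x³. Remainder: −2x⁵ − 23x⁴ − 66x³ − 49x² − 47x − 1.
Step 3: lead(−2x⁵ − 23x⁴ − 66x³ − 49x² − 47x − 1) ÷ lead(D) = −2x⁵ ÷ −x³ = 2x². Subtract (2x²)·D = −2x⁵ − 16x⁴ − 8x³ − 10x². Remainder: −7x⁴ − 58x³ − 39x² − 47x − 1.
Step 4: lead(−7x⁴ − 58x³ − 39x² − 47x − 1) ÷ lead(D) = −7x⁴ ÷ −x³ = 7x. Subtract (7x)·D = −7x⁴ − 56x³ − 28x² − 35x. Remainder: −2x³ − 11x² − 12x − 1.
Step 5: lead(−2x³ − 11x² − 12x − 1) ÷ lead(D) = −2x³ ÷ −x³ = 2. Subtract (2)·D = −2x³ − 16x² − 8x − 10. Remainder: 5x² − 4x + 9.

R(x) = 5x² − 4x + 9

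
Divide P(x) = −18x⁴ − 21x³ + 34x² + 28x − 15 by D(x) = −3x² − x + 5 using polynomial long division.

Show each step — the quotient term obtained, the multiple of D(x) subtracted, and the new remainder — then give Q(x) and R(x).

Step 1: lead(−18x⁴ − 21x³ + 34x² + 28x − 15) ÷ lead(D) = −18x⁴ ÷ −3x² = 6x². Subtract (6x²)·D = −18x⁴ − 6x³ + 30x². Remainder: −15x³ + 4x² + 28x − 15.
Step 2: lead(−15x³ + 4x² + 28x − 15) ÷ lead(D) = −15x³ ÷ −3x² = 5x. Subtract (5x)·D = −15x³ − 5x² + 25x. Remainder: 9x² + 3x − 15.
Step 3: lead(9x² + 3x − 15) ÷ lead(D) = 9x² ÷ −3x² = −3. Subtract (−3)·D = 9x² + 3x − 15. Remainder: 0.

Q(x) = 6x² + 5x − 3; R(x) = 0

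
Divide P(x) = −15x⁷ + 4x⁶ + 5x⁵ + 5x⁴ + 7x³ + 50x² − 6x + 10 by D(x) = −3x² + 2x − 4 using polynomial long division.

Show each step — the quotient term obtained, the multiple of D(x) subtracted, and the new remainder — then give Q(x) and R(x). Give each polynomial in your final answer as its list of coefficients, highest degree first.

Step 1: lead(−15x⁷ + 4x⁶ + 5x⁵ + 5x⁴ + 7x³ + 50x² − 6x + 10) ÷ lead(D) = −15x⁷ ÷ −3x² = 5x⁵. Subtract (5x⁵)·D = −15x⁷ + 10x⁶ − 20x⁵. Remainder: −6x⁶ + 25x⁵ + 5x⁴ + 7x³ + 50x² − 6x + 10.
Step 2: lead(−6x⁶ + 25x⁵ + 5x⁴ + 7x³ + 50x² − 6x + 10) ÷ lead(D) = −6x⁶ ÷ −3x² = 2x⁴. Subtract (2x⁴)·D = −6x⁶ + 4x⁵ − 8x⁴. Remainder: 21x⁵ + 13x⁴ + 7x³ + 50x² − 6x + 10.
Step 3: lead(21x⁵ + 13x⁴ + 7x³ + 50x² − 6x + 10) ÷ lead(D) = 21x⁵ ÷ −3x² = −7x³. Subtract (−7x³)·D = 21x⁵ − 14x⁴ + 28x³. Remainder: 27x⁴ − 21x³ + 50x² − 6x + 10.
Step 4: lead(27x⁴ − 21x³ + 50x² − 6x + 10) ÷ lead(D) = 27x⁴ ÷ −3x² = −9x². Subtract (−9x²)·D = 27x⁴ − 18x³ + 36x². Remainder: −3x³ + 14x² − 6x + 10.
Step 5: lead(−3x³ + 14x² − 6x + 10) ÷ lead(D) = −3x³ ÷ −3x² = x. Subtract (x)·D = −3x³ + 2x² − 4x. Remainder: 12x² − 2x + 10.
Step 6: lead(12x² − 2x + 10) ÷ lead(D) = 12x² ÷ −3x² = −4. Subtract (−4)·D = 12x² − 8x + 16. Remainder: 6x − 6.

Q = [5, 2, -7, -9, 1, -4]; R = [6, -6]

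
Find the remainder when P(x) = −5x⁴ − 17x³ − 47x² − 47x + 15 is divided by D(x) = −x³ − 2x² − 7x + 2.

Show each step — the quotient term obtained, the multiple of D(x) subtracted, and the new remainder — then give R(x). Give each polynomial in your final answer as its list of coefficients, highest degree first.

R = [2, -8, 1]

Step 1: lead(−5x⁴ − 17x³ − 47x² − 47x + 15) ÷ lead(D) = −5x⁴ ÷ −x³ = 5x. Subtract (5x)·D = −5x⁴ − 10x³ − 35x² + 10x. Remainder: −7x³ − 12x² − 57x + 15.
Step 2: lead(−7x³ − 12x² − 57x + 15) ÷ lead(D) = −7x³ ÷ −x³ = 7. Subtract (7)·D = −7x³ − 14x² − 49x + 14. Remainder: 2x² − 8x + 1.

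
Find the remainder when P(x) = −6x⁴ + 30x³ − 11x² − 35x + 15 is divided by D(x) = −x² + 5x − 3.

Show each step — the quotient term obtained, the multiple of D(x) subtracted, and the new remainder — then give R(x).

Step 1: lead(−6x⁴ + 30x³ − 11x² − 35x + 15) ÷ lead(D) = −6x⁴ ÷ −x² = 6x². Subtract (6x²)·D = −6x⁴ + 30x³ − 18x². Remainder: 7x² − 35x + 15.
Step 2: lead(7x² − 35x + 15) ÷ lead(D) = 7x² ÷ −x² = −7. Subtract (−7)·D = 7x² − 35x + 21. Remainder: −6.

R(x) = −6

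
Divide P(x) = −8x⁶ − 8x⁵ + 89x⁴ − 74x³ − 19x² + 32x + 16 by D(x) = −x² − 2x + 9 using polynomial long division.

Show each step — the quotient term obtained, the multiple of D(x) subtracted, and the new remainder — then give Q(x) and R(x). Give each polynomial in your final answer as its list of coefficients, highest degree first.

Step 1: lead(−8x⁶ − 8x⁵ + 89x⁴ − 74x³ − 19x² + 32x + 16) ÷ lead(D) = −8x⁶ ÷ −x² = 8x⁴. Subtract (8x⁴)·D = −8x⁶ − 16x⁵ + 72x⁴. Remainder: 8x⁵ + 17x⁴ − 74x³ − 19x² + 32x + 16.
Step 2: lead(8x⁵ + 17x⁴ − 74x³ − 19x² + 32x + 16) ÷ lead(D) = 8x⁵ ÷ −x² = −8x³. Subtract (−8x³)·D = 8x⁵ + 16x⁴ − 72x³. Remainder: x⁴ − 2x³ − 19x² + 32x + 16.
Step 3: lead(x⁴ − 2x³ − 19x² + 32x + 16) ÷ lead(D) = x⁴ ÷ −x² = −x². Subtract (−x²)·D = x⁴ + 2x³ − 9x². Remainder: −4x³ − 10x² + 32x + 16.
Step 4: lead(−4x³ − 10x² + 32x + 16) ÷ lead(D) = −4x³ ÷ −x² = 4x. Subtract (4x)·D = −4x³ − 8x² + 36x. Remainder: −2x² − 4x + 16.
Step 5: lead(−2x² − 4x + 16) ÷ lead(D) = −2x² ÷ −x² = 2. Subtract (2)·D = −2x² − 4x + 18. Remainder: −2.

Q = [8, -8, -1, 4, 2]; R = [-2]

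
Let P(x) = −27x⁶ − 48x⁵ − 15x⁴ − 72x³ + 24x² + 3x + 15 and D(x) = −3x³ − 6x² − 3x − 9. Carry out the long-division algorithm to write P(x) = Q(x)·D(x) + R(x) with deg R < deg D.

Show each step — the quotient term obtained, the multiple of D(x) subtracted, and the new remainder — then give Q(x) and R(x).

Step 1: lead(−27x⁶ − 48x⁵ − 15x⁴ − 72x³ + 24x² + 3x + 15) ÷ lead(D) = −27x⁶ ÷ −3x³ = 9x³. Subtract (9x³)·D = −27x⁶ − 54x⁵ − 27x⁴ − 81x³. Remainder: 6x⁵ + 12x⁴ + 9x³ + 24x² + 3x + 15.
Step 2: lead(6x⁵ + 12x⁴ + 9x³ + 24x² + 3x + 15) ÷ lead(D) = 6x⁵ ÷ −3x³ = −2x². Subtract (−2x²)·D = 6x⁵ + 12x⁴ + 6x³ + 18x². Remainder: 3x³ + 6x² + 3x + 15.
Step 3: lead(3x³ + 6x² + 3x + 15) ÷ lead(D) = 3x³ ÷ −3x³ = −1. Subtract (−1)·D = 3x³ + 6x² + 3x + 9. Remainder: 6.

Q(x) = 9x³ − 2x² − 1; R(x) = 6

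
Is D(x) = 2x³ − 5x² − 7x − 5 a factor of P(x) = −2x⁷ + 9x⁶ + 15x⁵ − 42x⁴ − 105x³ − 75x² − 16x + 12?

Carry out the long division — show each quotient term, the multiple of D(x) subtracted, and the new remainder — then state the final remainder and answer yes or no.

Step 1: lead(−2x⁷ + 9x⁶ + 15x⁵ − 42x⁴ − 105x³ − 75x² − 16x + 12) ÷ lead(D) = −2x⁷ ÷ 2x³ = −x⁴. Subtract (−x⁴)·D = −2x⁷ + 5x⁶ + 7x⁵ + 5x⁴. Remainder: 4x⁶ + 8x⁵ − 47x⁴ − 105x³ − 75x² − 16x + 12.
Step 2: lead(4x⁶ + 8x⁵ − 47x⁴ − 105x³ − 75x² − 16x + 12) ÷ lead(D) = 4x⁶ ÷ 2x³ = 2x³. Subtract (2x³)·D = 4x⁶ − 10x⁵ − 14x⁴ − 10x³. Remainder: 18x⁵ − 33x⁴ − 95x³ − 75x² − 16x + 12.
Step 3: lead(18x⁵ − 33x⁴ − 95x³ − 75x² − 16x + 12) ÷ lead(D) = 18x⁵ ÷ 2x³ = 9x². Subtract (9x²)·D = 18x⁵ − 45x⁴ − 63x³ − 45x². Remainder: 12x⁴ − 32x³ − 30x² − 16x + 12.
Step 4: lead(12x⁴ − 32x³ − 30x² − 16x + 12) ÷ lead(D) = 12x⁴ ÷ 2x³ = 6x. Subtract (6x)·D = 12x⁴ − 30x³ − 42x² − 30x. Remainder: −2x³ + 12x² + 14x + 12.
Step 5: lead(−2x³ + 12x² + 14x + 12) ÷ lead(D) = −2x³ ÷ 2x³ = −1. Subtract (−1)·D = −2x³ + 5x² + 7x + 5. Remainder: 7x² + 7x + 7.

R(x) = 7x² + 7x + 7, so D(x) is not a factor of P(x). no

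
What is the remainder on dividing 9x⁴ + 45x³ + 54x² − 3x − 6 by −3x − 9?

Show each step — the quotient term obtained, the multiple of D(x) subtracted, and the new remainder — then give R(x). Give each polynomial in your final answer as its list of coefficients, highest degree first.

Step 1: lead(9x⁴ + 45x³ + 54x² − 3x − 6) ÷ lead(D) = 9x⁴ ÷ −3x = −3x³. Subtract (−3x³)·D = 9x⁴ + 27x³. Remainder: 18x³ + 54x² − 3x − 6.
Step 2: lead(18x³ + 54x² − 3x − 6) ÷ lead(D) = 18x³ ÷ −3x = −6x². Subtract (−6x²)·D = 18x³ + 54x². Remainder: −3x − 6.
Step 3: lead(−3x − 6) ÷ lead(D) = −3x ÷ −3x = 1. Subtract (1)·D = −3x − 9. Remainder: 3.

R = [3]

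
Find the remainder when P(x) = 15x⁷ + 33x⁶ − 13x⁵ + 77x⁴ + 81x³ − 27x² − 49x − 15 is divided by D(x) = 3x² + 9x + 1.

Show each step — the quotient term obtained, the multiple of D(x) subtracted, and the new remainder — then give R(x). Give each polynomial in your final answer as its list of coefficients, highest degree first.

R = [7, -9]

Step 1: lead(15x⁷ + 33x⁶ − 13x⁵ + 77x⁴ + 81x³ − 27x² − 49x − 15) ÷ lead(D) = 15x⁷ ÷ 3x² = 5x⁵. Subtract (5x⁵)·D = 15x⁷ + 45x⁶ + 5x⁵. Remainder: −12x⁶ − 18x⁵ + 77x⁴ + 81x³ − 27x² − 49x − 15.
Step 2: lead(−12x⁶ − 18x⁵ + 77x⁴ + 81x³ − 27x² − 49x − 15) ÷ lead(D) = −12x⁶ ÷ 3x² = −4x⁴. Subtract (−4x⁴)·D = −12x⁶ − 36x⁵ − 4x⁴. Remainder: 18x⁵ + 81x⁴ + 81x³ − 27x² − 49x − 15.
Step 3: lead(18x⁵ + 81x⁴ + 81x³ − 27x² − 49x − 15) ÷ lead(D) = 18x⁵ ÷ 3x² = 6x³. Subtract (6x³)·D = 18x⁵ + 54x⁴ + 6x³. Remainder: 27x⁴ + 75x³ − 27x² − 49x − 15.
Step 4: lead(27x⁴ + 75x³ − 27x² − 49x − 15) ÷ lead(D) = 27x⁴ ÷ 3x² = 9x². Subtract (9x²)·D = 27x⁴ + 81x³ + 9x². Remainder: −6x³ − 36x² − 49x − 15.
Step 5: lead(−6x³ − 36x² − 49x − 15) ÷ lead(D) = −6x³ ÷ 3x² = −2x. Subtract (−2x)·D = −6x³ − 18x² − 2x. Remainder: −18x² − 47x − 15.
Step 6: lead(−18x² − 47x − 15) ÷ lead(D) = −18x² ÷ 3x² = −6. Subtract (−6)·D = −18x² − 54x − 6. Remainder: 7x − 9.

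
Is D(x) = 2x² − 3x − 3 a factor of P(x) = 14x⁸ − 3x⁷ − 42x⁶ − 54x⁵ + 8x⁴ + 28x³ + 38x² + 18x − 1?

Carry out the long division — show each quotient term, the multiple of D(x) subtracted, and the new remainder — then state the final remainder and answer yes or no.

Step 1: lead(14x⁸ − 3x⁷ − 42x⁶ − 54x⁵ + 8x⁴ + 28x³ + 38x² + 18x − 1) ÷ lead(D) = 14x⁸ ÷ 2x² = 7x⁶. Subtract (7x⁶)·D = 14x⁸ − 21x⁷ − 21x⁶. Remainder: 18x⁷ − 21x⁶ − 54x⁵ + 8x⁴ + 28x³ + 38x² + 18x − 1.
Step 2: lead(18x⁷ − 21x⁶ − 54x⁵ + 8x⁴ + 28x³ + 38x² + 18x − 1) ÷ lead(D) = 18x⁷ ÷ 2x² = 9x⁵. Subtract (9x⁵)·D = 18x⁷ − 27x⁶ − 27x⁵. Remainder: 6x⁶ − 27x⁵ + 8x⁴ + 28x³ + 38x² + 18x − 1.
Step 3: lead(6x⁶ − 27x⁵ + 8x⁴ + 28x³ + 38x² + 18x − 1) ÷ lead(D) = 6x⁶ ÷ 2x² = 3x⁴. Subtract (3x⁴)·D = 6x⁶ − 9x⁵ − 9x⁴. Remainder: −18x⁵ + 17x⁴ + 28x³ + 38x² + 18x − 1.
Step 4: lead(−18x⁵ + 17x⁴ + 28x³ + 38x² + 18x − 1) ÷ lead(D) = −18x⁵ ÷ 2x² = −9x³. Subtract (−9x³)·D = −18x⁵ + 27x⁴ + 27x³. Remainder: −10x⁴ + x³ + 38x² + 18x − 1.
Step 5: lead(−10x⁴ + x³ + 38x² + 18x − 1) ÷ lead(D) = −10x⁴ ÷ 2x² = −5x². Subtract (−5x²)·D = −10x⁴ + 15x³ + 15x². Remainder: −14x³ + 23x² + 18x − 1.
Step 6: lead(−14x³ + 23x² + 18x − 1) ÷ lead(D) = −14x³ ÷ 2x² = −7x. Subtract (−7x)·D = −14x³ + 21x² + 21x. Remainder: 2x² − 3x − 1.
Step 7: lead(2x² − 3x − 1) ÷ lead(D) = 2x² ÷ 2x² = 1. Subtract (1)·D = 2x² − 3x − 3. Remainder: 2.

R(x) = 2, so D(x) is not a factor of P(x). no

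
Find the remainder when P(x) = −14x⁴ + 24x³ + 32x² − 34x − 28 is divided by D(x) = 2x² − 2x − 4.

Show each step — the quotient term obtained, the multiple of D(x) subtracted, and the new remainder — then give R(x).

Step 1: lead(−14x⁴ + 24x³ + 32x² − 34x − 28) ÷ lead(D) = −14x⁴ ÷ 2x² = −7x². Subtract (−7x²)·D = −14x⁴ + 14x³ + 28x². Remainder: 10x³ + 4x² − 34x − 28.
Step 2: lead(10x³ + 4x² − 34x − 28) ÷ lead(D) = 10x³ ÷ 2x² = 5x. Subtract (5x)·D = 10x³ − 10x² − 20x. Remainder: 14x² − 14x − 28.
Step 3: lead(14x² − 14x − 28) ÷ lead(D) = 14x² ÷ 2x² = 7. Subtract (7)·D = 14x² − 14x − 28. Remainder: 0.

R(x) = 0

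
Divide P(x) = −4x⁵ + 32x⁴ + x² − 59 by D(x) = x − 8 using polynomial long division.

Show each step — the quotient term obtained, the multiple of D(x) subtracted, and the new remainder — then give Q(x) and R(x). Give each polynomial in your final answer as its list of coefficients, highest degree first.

Step 1: lead(−4x⁵ + 32x⁴ + x² − 59) ÷ lead(D) = −4x⁵ ÷ x = −4x⁴. Subtract (−4x⁴)·D = −4x⁵ + 32x⁴. Remainder: x² − 59.
Step 2: lead(x² − 59) ÷ lead(D) = x² ÷ x = x. Subtract (x)·D = x² − 8x. Remainder: 8x − 59.
Step 3: lead(8x − 59) ÷ lead(D) = 8x ÷ x = 8. Subtract (8)·D = 8x − 64. Remainder: 5.

Q = [-4, 0, 0, 1, 8]; R = [5]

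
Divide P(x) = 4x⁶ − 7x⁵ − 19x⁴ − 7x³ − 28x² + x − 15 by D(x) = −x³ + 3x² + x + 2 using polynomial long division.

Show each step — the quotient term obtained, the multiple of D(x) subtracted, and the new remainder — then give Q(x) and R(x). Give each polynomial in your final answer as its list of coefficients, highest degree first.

Q = [-4, -5, 0, -6]; R = [7, -3]

Step 1: lead(4x⁶ − 7x⁵ − 19x⁴ − 7x³ − 28x² + x − 15) ÷ lead(D) = 4x⁶ ÷ −x³ = −4x³. Subtract (−4x³)·D = 4x⁶ − 12x⁵ − 4x⁴ − 8x³. Remainder: 5x⁵ − 15x⁴ + x³ − 28x² + x − 15.
Step 2: lead(5x⁵ − 15x⁴ + x³ − 28x² + x − 15) ÷ lead(D) = 5x⁵ ÷ −x³ = −5x². Subtract (−5x²)·D = 5x⁵ − 15x⁴ − 5x³ − 10x². Remainder: 6x³ − 18x² + x − 15.
Step 3: lead(6x³ − 18x² + x − 15) ÷ lead(D) = 6x³ ÷ −x³ = −6. Subtract (−6)·D = 6x³ − 18x² − 6x − 12. Remainder: 7x − 3.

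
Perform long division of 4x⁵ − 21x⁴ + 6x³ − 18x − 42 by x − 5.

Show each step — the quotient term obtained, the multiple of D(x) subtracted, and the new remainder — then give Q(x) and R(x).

Step 1: lead(4x⁵ − 21x⁴ + 6x³ − 18x − 42) ÷ lead(D) = 4x⁵ ÷ x = 4x⁴. Subtract (4x⁴)·D = 4x⁵ − 20x⁴. Remainder: −x⁴ + 6x³ − 18x − 42.
Step 2: lead(−x⁴ + 6x³ − 18x − 42) ÷ lead(D) = −x⁴ ÷ x = −x³. Subtract (−x³)·D = −x⁴ + 5x³. Remainder: x³ − 18x − 42.
Step 3: lead(x³ − 18x − 42) ÷ lead(D) = x³ ÷ x = x². Subtract (x²)·D = x³ − 5x². Remainder: 5x² − 18x − 42.
Step 4: lead(5x² − 18x − 42) ÷ lead(D) = 5x² ÷ x = 5x. Subtract (5x)·D = 5x² − 25x. Remainder: 7x − 42.
Step 5: lead(7x − 42) ÷ lead(D) = 7x ÷ x = 7. Subtract (7)·D = 7x − 35. Remainder: −7.

Q(x) = 4x⁴ − x³ + x² + 5x + 7; R(x) = −7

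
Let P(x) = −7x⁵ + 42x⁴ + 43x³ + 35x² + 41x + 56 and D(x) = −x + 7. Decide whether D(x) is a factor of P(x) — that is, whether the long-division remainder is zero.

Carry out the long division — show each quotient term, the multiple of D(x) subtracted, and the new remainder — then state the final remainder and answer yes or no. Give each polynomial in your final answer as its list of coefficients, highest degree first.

R = [0], so D(x) is a factor of P(x). yes

Step 1: lead(−7x⁵ + 42x⁴ + 43x³ + 35x² + 41x + 56) ÷ lead(D) = −7x⁵ ÷ −x = 7x⁴. Subtract (7x⁴)·D = −7x⁵ + 49x⁴. Remainder: −7x⁴ + 43x³ + 35x² + 41x + 56.
Step 2: lead(−7x⁴ + 43x³ + 35x² + 41x + 56) ÷ lead(D) = −7x⁴ ÷ −x = 7x³. Subtract (7x³)·D = −7x⁴ + 49x³. Remainder: −6x³ + 35x² + 41x + 56.
Step 3: lead(−6x³ + 35x² + 41x + 56) ÷ lead(D) = −6x³ ÷ −x = 6x². Subtract (6x²)·D = −6x³ + 42x². Remainder: −7x² + 41x + 56.
Step 4: lead(−7x² + 41x + 56) ÷ lead(D) = −7x² ÷ −x = 7x. Subtract (7x)·D = −7x² + 49x. Remainder: −8x + 56.
Step 5: lead(−8x + 56) ÷ lead(D) = −8x ÷ −x = 8. Subtract (8)·D = −8x + 56. Remainder: 0.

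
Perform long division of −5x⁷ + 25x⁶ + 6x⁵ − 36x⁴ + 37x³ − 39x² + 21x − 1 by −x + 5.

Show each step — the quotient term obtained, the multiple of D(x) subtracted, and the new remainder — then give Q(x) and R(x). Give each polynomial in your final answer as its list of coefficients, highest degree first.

Step 1: lead(−5x⁷ + 25x⁶ + 6x⁵ − 36x⁴ + 37x³ − 39x² + 21x − 1) ÷ lead(D) = −5x⁷ ÷ −x = 5x⁶. Subtract (5x⁶)·D = −5x⁷ + 25x⁶. Remainder: 6x⁵ − 36x⁴ + 37x³ − 39x² + 21x − 1.
Step 2: lead(6x⁵ − 36x⁴ + 37x³ − 39x² + 21x − 1) ÷ lead(D) = 6x⁵ ÷ −x = −6x⁴. Subtract (−6x⁴)·D = 6x⁵ − 30x⁴. Remainder: −6x⁴ + 37x³ − 39x² + 21x − 1.
Step 3: lead(−6x⁴ + 37x³ − 39x² + 21x − 1) ÷ lead(D) = −6x⁴ ÷ −x = 6x³. Subtract (6x³)·D = −6x⁴ + 30x³. Remainder: 7x³ − 39x² + 21x − 1.
Step 4: lead(7x³ − 39x² + 21x − 1) ÷ lead(D) = 7x³ ÷ −x = −7x². Subtract (−7x²)·D = 7x³ − 35x². Remainder: −4x² + 21x − 1.
Step 5: lead(−4x² + 21x − 1) ÷ lead(D) = −4x² ÷ −x = 4x. Subtract (4x)·D = −4x² + 20x. Remainder: x − 1.
Step 6: lead(x − 1) ÷ lead(D) = x ÷ −x = −1. Subtract (−1)·D = x − 5. Remainder: 4.

Q = [5, 0, -6, 6, -7, 4, -1]; R = [4]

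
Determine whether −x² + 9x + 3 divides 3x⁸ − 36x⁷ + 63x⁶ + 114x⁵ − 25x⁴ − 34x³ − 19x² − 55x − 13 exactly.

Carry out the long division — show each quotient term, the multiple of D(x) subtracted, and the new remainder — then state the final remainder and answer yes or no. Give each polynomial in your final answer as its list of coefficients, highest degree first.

R = [-4, 2], so D(x) is not a factor of P(x). no

Step 1: lead(3x⁸ − 36x⁷ + 63x⁶ + 114x⁵ − 25x⁴ − 34x³ − 19x² − 55x − 13) ÷ lead(D) = 3x⁸ ÷ −x² = −3x⁶. Subtract (−3x⁶)·D = 3x⁸ − 27x⁷ − 9x⁶. Remainder: −9x⁷ + 72x⁶ + 114x⁵ − 25x⁴ − 34x³ − 19x² − 55x − 13.
Step 2: lead(−9x⁷ + 72x⁶ + 114x⁵ − 25x⁴ − 34x³ − 19x² − 55x − 13) ÷ lead(D) = −9x⁷ ÷ −x² = 9x⁵. Subtract (9x⁵)·D = −9x⁷ + 81x⁶ + 27x⁵. Remainder: −9x⁶ + 87x⁵ − 25x⁴ − 34x³ − 19x² − 55x − 13.
Step 3: lead(−9x⁶ + 87x⁵ − 25x⁴ − 34x³ − 19x² − 55x − 13) ÷ lead(D) = −9x⁶ ÷ −x² = 9x⁴. Subtract (9x⁴)·D = −9x⁶ + 81x⁵ + 27x⁴. Remainder: 6x⁵ − 52x⁴ − 34x³ − 19x² − 55x − 13.
Step 4: lead(6x⁵ − 52x⁴ − 34x³ − 19x² − 55x − 13) ÷ lead(D) = 6x⁵ ÷ −x² = −6x³. Subtract (−6x³)·D = 6x⁵ − 54x⁴ − 18x³. Remainder: 2x⁴ − 16x³ − 19x² − 55x − 13.
Step 5: lead(2x⁴ − 16x³ − 19x² − 55x − 13) ÷ lead(D) = 2x⁴ ÷ −x² = −2x². Subtract (−2x²)·D = 2x⁴ − 18x³ − 6x². Remainder: 2x³ − 13x² − 55x − 13.
Step 6: lead(2x³ − 13x² − 55x − 13) ÷ lead(D) = 2x³ ÷ −x² = −2x. Subtract (−2x)·D = 2x³ − 18x² − 6x. Remainder: 5x² − 49x − 13.
Step 7: lead(5x² − 49x − 13) ÷ lead(D) = 5x² ÷ −x² = −5. Subtract (−5)·D = 5x² − 45x − 15. Remainder: −4x + 2.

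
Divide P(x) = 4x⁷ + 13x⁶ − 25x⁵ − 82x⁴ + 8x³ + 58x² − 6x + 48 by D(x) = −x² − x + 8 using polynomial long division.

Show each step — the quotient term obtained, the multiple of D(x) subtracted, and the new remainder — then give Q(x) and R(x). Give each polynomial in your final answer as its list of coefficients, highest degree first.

Step 1: lead(4x⁷ + 13x⁶ − 25x⁵ − 82x⁴ + 8x³ + 58x² − 6x + 48) ÷ lead(D) = 4x⁷ ÷ −x² = −4x⁵. Subtract (−4x⁵)·D = 4x⁷ + 4x⁶ − 32x⁵. Remainder: 9x⁶ + 7x⁵ − 82x⁴ + 8x³ + 58x² − 6x + 48.
Step 2: lead(9x⁶ + 7x⁵ − 82x⁴ + 8x³ + 58x² − 6x + 48) ÷ lead(D) = 9x⁶ ÷ −x² = −9x⁴. Subtract (−9x⁴)·D = 9x⁶ + 9x⁵ − 72x⁴. Remainder: −2x⁵ − 10x⁴ + 8x³ + 58x² − 6x + 48.
Step 3: lead(−2x⁵ − 10x⁴ + 8x³ + 58x² − 6x + 48) ÷ lead(D) = −2x⁵ ÷ −x² = 2x³. Subtract (2x³)·D = −2x⁵ − 2x⁴ + 16x³. Remainder: −8x⁴ − 8x³ + 58x² − 6x + 48.
Step 4: lead(−8x⁴ − 8x³ + 58x² − 6x + 48) ÷ lead(D) = −8x⁴ ÷ −x² = 8x². Subtract (8x²)·D = −8x⁴ − 8x³ + 64x². Remainder: −6x² − 6x + 48.
Step 5: lead(−6x² − 6x + 48) ÷ lead(D) = −6x² ÷ −x² = 6. Subtract (6)·D = −6x² − 6x + 48. Remainder: 0.

Q = [-4, -9, 2, 8, 0, 6]; R = [0]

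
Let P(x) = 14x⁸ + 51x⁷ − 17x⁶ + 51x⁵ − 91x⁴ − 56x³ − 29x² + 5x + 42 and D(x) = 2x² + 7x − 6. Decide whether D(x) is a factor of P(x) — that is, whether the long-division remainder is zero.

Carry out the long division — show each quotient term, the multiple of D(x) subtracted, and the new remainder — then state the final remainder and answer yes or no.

R(x) = 0, so D(x) is a factor of P(x). yes

Step 1: lead(14x⁸ + 51x⁷ − 17x⁶ + 51x⁵ − 91x⁴ − 56x³ − 29x² + 5x + 42) ÷ lead(D) = 14x⁸ ÷ 2x² = 7x⁶. Subtract (7x⁶)·D = 14x⁸ + 49x⁷ − 42x⁶. Remainder: 2x⁷ + 25x⁶ + 51x⁵ − 91x⁴ − 56x³ − 29x² + 5x + 42.
Step 2: lead(2x⁷ + 25x⁶ + 51x⁵ − 91x⁴ − 56x³ − 29x² + 5x + 42) ÷ lead(D) = 2x⁷ ÷ 2x² = x⁵. Subtract (x⁵)·D = 2x⁷ + 7x⁶ − 6x⁵. Remainder: 18x⁶ + 57x⁵ − 91x⁴ − 56x³ − 29x² + 5x + 42.
Step 3: lead(18x⁶ + 57x⁵ − 91x⁴ − 56x³ − 29x² + 5x + 42) ÷ lead(D) = 18x⁶ ÷ 2x² = 9x⁴. Subtract (9x⁴)·D = 18x⁶ + 63x⁵ − 54x⁴. Remainder: −6x⁵ − 37x⁴ − 56x³ − 29x² + 5x + 42.
Step 4: lead(−6x⁵ − 37x⁴ − 56x³ − 29x² + 5x + 42) ÷ lead(D) = −6x⁵ ÷ 2x² = −3x³. Subtract (−3x³)·D = −6x⁵ − 21x⁴ + 18x³. Remainder: −16x⁴ − 74x³ − 29x² + 5x + 42.
Step 5: lead(−16x⁴ − 74x³ − 29x² + 5x + 42) ÷ lead(D) = −16x⁴ ÷ 2x² = −8x². Subtract (−8x²)·D = −16x⁴ − 56x³ + 48x². Remainder: −18x³ − 77x² + 5x + 42.
Step 6: lead(−18x³ − 77x² + 5x + 42) ÷ lead(D) = −18x³ ÷ 2x² = −9x. Subtract (−9x)·D = −18x³ − 63x² + 54x. Remainder: −14x² − 49x + 42.
Step 7: lead(−14x² − 49x + 42) ÷ lead(D) = −14x² ÷ 2x² = −7. Subtract (−7)·D = −14x² − 49x + 42. Remainder: 0.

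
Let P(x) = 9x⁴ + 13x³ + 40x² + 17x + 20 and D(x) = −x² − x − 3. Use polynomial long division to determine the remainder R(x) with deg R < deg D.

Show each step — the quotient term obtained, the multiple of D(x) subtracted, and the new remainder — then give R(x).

Step 1: lead(9x⁴ + 13x³ + 40x² + 17x + 20) ÷ lead(D) = 9x⁴ ÷ −x² = −9x². Subtract (−9x²)·D = 9x⁴ + 9x³ + 27x². Remainder: 4x³ + 13x² + 17x + 20.
Step 2: lead(4x³ + 13x² + 17x + 20) ÷ lead(D) = 4x³ ÷ −x² = −4x. Subtract (−4x)·D = 4x³ + 4x² + 12x. Remainder: 9x² + 5x + 20.
Step 3: lead(9x² + 5x + 20) ÷ lead(D) = 9x² ÷ −x² = −9. Subtract (−9)·D = 9x² + 9x + 27. Remainder: −4x − 7.

R(x) = −4x − 7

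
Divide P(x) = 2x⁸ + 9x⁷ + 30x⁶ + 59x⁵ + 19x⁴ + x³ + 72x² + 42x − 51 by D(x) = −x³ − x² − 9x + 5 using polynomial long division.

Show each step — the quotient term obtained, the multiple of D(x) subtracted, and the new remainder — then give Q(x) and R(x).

Q(x) = −2x⁵ − 7x⁴ − 5x³ − x² − 8x − 9; R(x) = −4x² + x − 6

Step 1: lead(2x⁸ + 9x⁷ + 30x⁶ + 59x⁵ + 19x⁴ + x³ + 72x² + 42x − 51) ÷ lead(D) = 2x⁸ ÷ −x³ = −2x⁵. Subtract (−2x⁵)·D = 2x⁸ + 2x⁷ + 18x⁶ − 10x⁵. Remainder: 7x⁷ + 12x⁶ + 69x⁵ + 19x⁴ + x³ + 72x² + 42x − 51.
Step 2: lead(7x⁷ + 12x⁶ + 69x⁵ + 19x⁴ + x³ + 72x² + 42x − 51) ÷ lead(D) = 7x⁷ ÷ −x³ = −7x⁴. Subtract (−7x⁴)·D = 7x⁷ + 7x⁶ + 63x⁵ − 35x⁴. Remainder: 5x⁶ + 6x⁵ + 54x⁴ + x³ + 72x² + 42x − 51.
Step 3: lead(5x⁶ + 6x⁵ + 54x⁴ + x³ + 72x² + 42x − 51) ÷ lead(D) = 5x⁶ ÷ −x³ = −5x³. Subtract (−5x³)·D = 5x⁶ + 5x⁵ + 45x⁴ − 25x³. Remainder: x⁵ + 9x⁴ + 26x³ + 72x² + 42x − 51.
Step 4: lead(x⁵ + 9x⁴ + 26x³ + 72x² + 42x − 51) ÷ lead(D) = x⁵ ÷ −x³ = −x². Subtract (−x²)·D = x⁵ + x⁴ + 9x³ − 5x². Remainder: 8x⁴ + 17x³ + 77x² + 42x − 51.
Step 5: lead(8x⁴ + 17x³ + 77x² + 42x − 51) ÷ lead(D) = 8x⁴ ÷ −x³ = −8x. Subtract (−8x)·D = 8x⁴ + 8x³ + 72x² − 40x. Remainder: 9x³ + 5x² + 82x − 51.
Step 6: lead(9x³ + 5x² + 82x − 51) ÷ lead(D) = 9x³ ÷ −x³ = −9. Subtract (−9)·D = 9x³ + 9x² + 81x − 45. Remainder: −4x² + x − 6.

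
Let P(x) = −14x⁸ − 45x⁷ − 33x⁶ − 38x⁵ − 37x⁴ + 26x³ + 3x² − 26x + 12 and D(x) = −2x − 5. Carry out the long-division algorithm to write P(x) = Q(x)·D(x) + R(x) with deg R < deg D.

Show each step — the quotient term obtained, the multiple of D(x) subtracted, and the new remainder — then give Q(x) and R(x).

Q(x) = 7x⁷ + 5x⁶ + 4x⁵ + 9x⁴ − 4x³ − 3x² + 6x − 2; R(x) = 2

Step 1: lead(−14x⁸ − 45x⁷ − 33x⁶ − 38x⁵ − 37x⁴ + 26x³ + 3x² − 26x + 12) ÷ lead(D) = −14x⁸ ÷ −2x = 7x⁷. Subtract (7x⁷)·D = −14x⁸ − 35x⁷. Remainder: −10x⁷ − 33x⁶ − 38x⁵ − 37x⁴ + 26x³ + 3x² − 26x + 12.
Step 2: lead(−10x⁷ − 33x⁶ − 38x⁵ − 37x⁴ + 26x³ + 3x² − 26x + 12) ÷ lead(D) = −10x⁷ ÷ −2x = 5x⁶. Subtract (5x⁶)·D = −10x⁷ − 25x⁶. Remainder: −8x⁶ − 38x⁵ − 37x⁴ + 26x³ + 3x² − 26x + 12.
Step 3: lead(−8x⁶ − 38x⁵ − 37x⁴ + 26x³ + 3x² − 26x + 12) ÷ lead(D) = −8x⁶ ÷ −2x = 4x⁵. Subtract (4x⁵)·D = −8x⁶ − 20x⁵. Remainder: −18x⁵ − 37x⁴ + 26x³ + 3x² − 26x + 12.
Step 4: lead(−18x⁵ − 37x⁴ + 26x³ + 3x² − 26x + 12) ÷ lead(D) = −18x⁵ ÷ −2x = 9x⁴. Subtract (9x⁴)·D = −18x⁵ − 45x⁴. Remainder: 8x⁴ + 26x³ + 3x² − 26x + 12.
Step 5: lead(8x⁴ + 26x³ + 3x² − 26x + 12) ÷ lead(D) = 8x⁴ ÷ −2x = −4x³. Subtract (−4x³)·D = 8x⁴ + 20x³. Remainder: 6x³ + 3x² − 26x + 12.
Step 6: lead(6x³ + 3x² − 26x + 12) ÷ lead(D) = 6x³ ÷ −2x = −3x². Subtract (−3x²)·D = 6x³ + 15x². Remainder: −12x² − 26x + 12.
Step 7: lead(−12x² − 26x + 12) ÷ lead(D) = −12x² ÷ −2x = 6x. Subtract (6x)·D = −12x² − 30x. Remainder: 4x + 12.
Step 8: lead(4x + 12) ÷ lead(D) = 4x ÷ −2x = −2. Subtract (−2)·D = 4x + 10. Remainder: 2.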